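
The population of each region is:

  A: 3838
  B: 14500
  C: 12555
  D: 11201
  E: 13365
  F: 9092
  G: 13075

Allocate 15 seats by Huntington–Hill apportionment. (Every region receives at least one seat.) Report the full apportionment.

With divisor 5397: modified quotas A 0.711, B 2.687, C 2.326, D 2.075, E 2.476, F 1.685, G 2.423.
Geometric-mean thresholds: A (min 1), B √(2·3)=2.449, C √(2·3)=2.449, D √(2·3)=2.449, E √(2·3)=2.449, F √(1·2)=1.414, G √(2·3)=2.449.
Each quota rounded against its threshold gives A 1, B 3, C 2, D 2, E 3, F 2, G 2 (total 15).

A: 1, B: 3, C: 2, D: 2, E: 3, F: 2, G: 2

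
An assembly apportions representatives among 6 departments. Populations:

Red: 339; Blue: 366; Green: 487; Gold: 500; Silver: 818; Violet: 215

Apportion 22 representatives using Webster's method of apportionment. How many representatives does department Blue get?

3

Standard divisor 2725/22 ≈ 123.864; standard quotas: Red 2.737, Blue 2.955, Green 3.932, Gold 4.037, Silver 6.604, Violet 1.736.
Rounding to the nearest integer gives 3, 3, 4, 4, 7, 2 = 23 seats, so the divisor must be adjusted.
With modified divisor 130: modified quotas Red 2.608, Blue 2.815, Green 3.746, Gold 3.846, Silver 6.292, Violet 1.654.
Rounding to the nearest integer: Red 3, Blue 3, Green 4, Gold 4, Silver 6, Violet 2 (total 22).
Blue receives 3.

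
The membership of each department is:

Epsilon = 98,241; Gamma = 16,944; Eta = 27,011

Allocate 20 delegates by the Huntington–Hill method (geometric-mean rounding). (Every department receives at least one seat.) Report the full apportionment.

With divisor 7100: modified quotas Epsilon 13.837, Gamma 2.386, Eta 3.804.
Geometric-mean thresholds: Epsilon √(13·14)=13.491, Gamma √(2·3)=2.449, Eta √(3·4)=3.464.
Each quota rounded against its threshold gives Epsilon 14, Gamma 2, Eta 4 (total 20).

Epsilon: 14, Gamma: 2, Eta: 4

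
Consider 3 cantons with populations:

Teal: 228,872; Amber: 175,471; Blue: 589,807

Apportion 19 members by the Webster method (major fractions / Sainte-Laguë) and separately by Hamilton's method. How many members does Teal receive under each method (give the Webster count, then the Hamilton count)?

4 and 5

Webster: Teal 4, Amber 3, Blue 12.
Hamilton: Teal 5, Amber 3, Blue 11.
Teal gets 4 under Webster and 5 under Hamilton.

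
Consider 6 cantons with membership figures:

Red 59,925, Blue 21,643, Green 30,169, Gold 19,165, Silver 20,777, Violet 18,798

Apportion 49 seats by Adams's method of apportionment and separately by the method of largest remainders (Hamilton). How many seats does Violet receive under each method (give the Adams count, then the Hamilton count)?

Adams: Red 16, Blue 6, Green 9, Gold 6, Silver 6, Violet 6.
Hamilton: Red 17, Blue 6, Green 9, Gold 6, Silver 6, Violet 5.
Violet gets 6 under Adams and 5 under Hamilton.

6 and 5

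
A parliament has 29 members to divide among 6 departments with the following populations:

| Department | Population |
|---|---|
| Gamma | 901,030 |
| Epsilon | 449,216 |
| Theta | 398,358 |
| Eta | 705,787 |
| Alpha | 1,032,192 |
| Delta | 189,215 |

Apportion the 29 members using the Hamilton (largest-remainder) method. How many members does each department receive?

Total 3675798; standard divisor 3675798/29 ≈ 126751.655.
Standard quotas: Gamma 7.1086, Epsilon 3.5441, Theta 3.1428, Eta 5.5683, Alpha 8.1434, Delta 1.4928.
Lower quotas: Gamma 7, Epsilon 3, Theta 3, Eta 5, Alpha 8, Delta 1 (sum 27, leaving 2 seats).
Remainders in descending order: Eta 0.5683, Epsilon 0.5441, Delta 0.4928, Alpha 0.1434, Theta 0.1428, Gamma 0.1086.
Largest remainders: Eta, Epsilon receive the extra seats.

Gamma 7; Epsilon 4; Theta 3; Eta 6; Alpha 8; Delta 1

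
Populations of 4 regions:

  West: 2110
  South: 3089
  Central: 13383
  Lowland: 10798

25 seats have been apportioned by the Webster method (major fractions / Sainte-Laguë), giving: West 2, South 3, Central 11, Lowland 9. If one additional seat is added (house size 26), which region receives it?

Central

Priority for the next seat is population ÷ (current seats + 0.5).
Priorities: West 844.000, South 882.571, Central 1163.739, Lowland 1136.632.
Highest priority: Central.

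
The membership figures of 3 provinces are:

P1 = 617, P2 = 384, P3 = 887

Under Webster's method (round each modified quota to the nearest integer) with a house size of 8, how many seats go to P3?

Standard divisor 1888/8 ≈ 236; standard quotas: P1 2.614, P2 1.627, P3 3.758.
Rounding to the nearest integer gives 3, 2, 4 = 9 seats, so the divisor must be adjusted.
With modified divisor 250: modified quotas P1 2.468, P2 1.536, P3 3.548.
Rounding to the nearest integer: P1 2, P2 2, P3 4 (total 8).
P3 receives 4.

4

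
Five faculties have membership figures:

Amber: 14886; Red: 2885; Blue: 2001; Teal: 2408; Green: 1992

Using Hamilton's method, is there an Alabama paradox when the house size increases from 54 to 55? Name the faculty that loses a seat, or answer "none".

Green

At 54 seats: Amber 33, Red 6, Blue 5, Teal 5, Green 5.
At 55 seats: Amber 34, Red 7, Blue 5, Teal 5, Green 4.
Green drops from 5 to 4.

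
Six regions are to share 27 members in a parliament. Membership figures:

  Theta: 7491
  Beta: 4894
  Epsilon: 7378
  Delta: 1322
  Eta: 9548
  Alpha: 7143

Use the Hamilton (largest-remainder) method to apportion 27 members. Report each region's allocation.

Theta=5, Beta=4, Epsilon=5, Delta=1, Eta=7, Alpha=5

The standard divisor is 37776/27 ≈ 1399.111.
Standard quotas: Theta 5.3541, Beta 3.4979, Epsilon 5.2733, Delta 0.9449, Eta 6.8243, Alpha 5.1054.
Lower quotas: Theta 5, Beta 3, Epsilon 5, Delta 0, Eta 6, Alpha 5 (sum 24, leaving 3 seats).
Remainders in descending order: Delta 0.9449, Eta 0.8243, Beta 0.4979, Theta 0.3541, Epsilon 0.2733, Alpha 0.1054.
Largest remainders: Delta, Eta, Beta receive the extra seats.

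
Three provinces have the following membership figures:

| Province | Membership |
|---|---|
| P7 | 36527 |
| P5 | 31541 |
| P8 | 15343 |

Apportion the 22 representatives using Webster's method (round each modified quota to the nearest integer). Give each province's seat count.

P7=10, P5=8, P8=4

Standard divisor 83411/22 ≈ 3791.409; standard quotas: P7 9.634, P5 8.319, P8 4.047.
Rounding to the nearest integer gives P7 10, P5 8, P8 4 — total 22, matching the house size, so no adjustment is needed.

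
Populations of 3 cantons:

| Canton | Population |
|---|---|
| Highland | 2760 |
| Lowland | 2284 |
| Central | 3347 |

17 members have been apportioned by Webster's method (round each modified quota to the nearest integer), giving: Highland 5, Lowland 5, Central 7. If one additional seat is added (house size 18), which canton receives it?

Highland

Priority for the next seat is population ÷ (current seats + 0.5).
Priorities: Highland 501.818, Lowland 415.273, Central 446.267.
Highest priority: Highland.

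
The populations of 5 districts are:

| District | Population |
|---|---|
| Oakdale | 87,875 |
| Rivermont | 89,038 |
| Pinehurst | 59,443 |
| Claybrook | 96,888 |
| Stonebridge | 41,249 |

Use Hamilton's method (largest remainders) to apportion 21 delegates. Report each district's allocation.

The standard divisor is 374493/21 = 17833.
Standard quotas: Oakdale 4.9277, Rivermont 4.9929, Pinehurst 3.3333, Claybrook 5.4331, Stonebridge 2.3131.
Lower quotas: Oakdale 4, Rivermont 4, Pinehurst 3, Claybrook 5, Stonebridge 2 (sum 18, leaving 3 seats).
Remainders in descending order: Rivermont 0.9929, Oakdale 0.9277, Claybrook 0.4331, Pinehurst 0.3333, Stonebridge 0.3131.
The surplus seats go to Rivermont, Oakdale, Claybrook.

Oakdale 5, Rivermont 5, Pinehurst 3, Claybrook 6, Stonebridge 2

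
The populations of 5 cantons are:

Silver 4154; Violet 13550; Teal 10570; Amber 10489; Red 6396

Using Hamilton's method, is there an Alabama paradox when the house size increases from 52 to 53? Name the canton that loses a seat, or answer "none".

none

At 52 seats: Silver 5, Violet 16, Teal 12, Amber 12, Red 7.
At 53 seats: Silver 5, Violet 16, Teal 12, Amber 12, Red 8.
No canton's allocation decreased.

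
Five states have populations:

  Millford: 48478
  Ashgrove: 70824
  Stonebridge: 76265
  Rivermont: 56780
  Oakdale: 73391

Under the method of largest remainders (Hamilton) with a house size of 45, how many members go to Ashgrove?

10

Total 325738; standard divisor 325738/45 ≈ 7238.622.
Standard quotas: Millford 6.6971, Ashgrove 9.7842, Stonebridge 10.5358, Rivermont 7.8440, Oakdale 10.1388.
Lower quotas: Millford 6, Ashgrove 9, Stonebridge 10, Rivermont 7, Oakdale 10 (sum 42, leaving 3 seats).
Remainders in descending order: Rivermont 0.8440, Ashgrove 0.7842, Millford 0.6971, Stonebridge 0.5358, Oakdale 0.1388.
The surplus seats go to Rivermont, Ashgrove, Millford.
Ashgrove receives 10.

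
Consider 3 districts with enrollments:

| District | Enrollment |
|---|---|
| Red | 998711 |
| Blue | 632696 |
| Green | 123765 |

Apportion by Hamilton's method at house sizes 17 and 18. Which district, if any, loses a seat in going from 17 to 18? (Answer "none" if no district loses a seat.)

At 17 seats: Red 10, Blue 6, Green 1.
At 18 seats: Red 10, Blue 7, Green 1.
No district's allocation decreased.

none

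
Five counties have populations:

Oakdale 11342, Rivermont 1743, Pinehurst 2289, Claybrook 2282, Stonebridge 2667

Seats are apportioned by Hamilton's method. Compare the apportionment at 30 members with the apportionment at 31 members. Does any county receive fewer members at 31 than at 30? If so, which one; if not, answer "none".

At 30 seats: Oakdale 17, Rivermont 3, Pinehurst 3, Claybrook 3, Stonebridge 4.
At 31 seats: Oakdale 17, Rivermont 3, Pinehurst 4, Claybrook 3, Stonebridge 4.
No county's allocation decreased.

none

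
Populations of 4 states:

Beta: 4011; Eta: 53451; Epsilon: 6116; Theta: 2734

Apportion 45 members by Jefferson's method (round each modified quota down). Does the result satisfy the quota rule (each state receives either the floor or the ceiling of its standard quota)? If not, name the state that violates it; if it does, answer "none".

Standard quotas: Beta 2.722, Eta 36.272, Epsilon 4.150, Theta 1.855.
Jefferson allocation: Beta 2, Eta 38, Epsilon 4, Theta 1.
Eta has quota 36.272 (lower 36, upper 37) but receives 38 — outside the quota interval.

Eta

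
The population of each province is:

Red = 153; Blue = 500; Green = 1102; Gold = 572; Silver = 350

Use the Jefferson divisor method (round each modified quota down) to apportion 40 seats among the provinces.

Standard divisor 2677/40 ≈ 66.925; standard quotas: Red 2.286, Blue 7.471, Green 16.466, Gold 8.547, Silver 5.230.
Rounding down gives 2, 7, 16, 8, 5 = 38 seats, so the divisor must be adjusted.
With modified divisor 63: modified quotas Red 2.429, Blue 7.937, Green 17.492, Gold 9.079, Silver 5.556.
Rounding down: Red 2, Blue 7, Green 17, Gold 9, Silver 5 (total 40).

Red=2; Blue=7; Green=17; Gold=9; Silver=5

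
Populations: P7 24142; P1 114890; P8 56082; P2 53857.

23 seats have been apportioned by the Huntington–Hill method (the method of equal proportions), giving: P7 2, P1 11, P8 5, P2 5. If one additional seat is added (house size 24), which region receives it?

Priority for the next seat is population ÷ (√(s·(s+1))).
Priorities: P7 9855.930, P1 9999.891, P8 10239.125, P2 9832.898.
Highest priority: P8.

P8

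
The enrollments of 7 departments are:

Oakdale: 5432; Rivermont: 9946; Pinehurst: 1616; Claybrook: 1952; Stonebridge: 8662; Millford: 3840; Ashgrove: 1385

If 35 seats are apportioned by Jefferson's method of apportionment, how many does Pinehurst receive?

Standard divisor 32833/35 ≈ 938.086; standard quotas: Oakdale 5.791, Rivermont 10.602, Pinehurst 1.723, Claybrook 2.081, Stonebridge 9.234, Millford 4.093, Ashgrove 1.476.
Rounding down gives 5, 10, 1, 2, 9, 4, 1 = 32 seats, so the divisor must be adjusted.
With modified divisor 850: modified quotas Oakdale 6.391, Rivermont 11.701, Pinehurst 1.901, Claybrook 2.296, Stonebridge 10.191, Millford 4.518, Ashgrove 1.629.
Rounding down: Oakdale 6, Rivermont 11, Pinehurst 1, Claybrook 2, Stonebridge 10, Millford 4, Ashgrove 1 (total 35).
Pinehurst receives 1.

1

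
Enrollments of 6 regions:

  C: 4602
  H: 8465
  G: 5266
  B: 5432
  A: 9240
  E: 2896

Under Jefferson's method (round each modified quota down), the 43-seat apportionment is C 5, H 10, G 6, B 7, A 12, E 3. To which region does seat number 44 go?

H

Priority for the next seat is population ÷ (current seats + 1).
Priorities: C 767.000, H 769.545, G 752.286, B 679.000, A 710.769, E 724.000.
Highest priority: H.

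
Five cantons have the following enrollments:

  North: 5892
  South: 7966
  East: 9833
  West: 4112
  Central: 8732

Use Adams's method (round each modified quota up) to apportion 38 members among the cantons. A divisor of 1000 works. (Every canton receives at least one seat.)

With modified divisor 1000: modified quotas North 5.892, South 7.966, East 9.833, West 4.112, Central 8.732.
Rounding up: North 6, South 8, East 10, West 5, Central 9 (total 38).

North: 6, South: 8, East: 10, West: 5, Central: 9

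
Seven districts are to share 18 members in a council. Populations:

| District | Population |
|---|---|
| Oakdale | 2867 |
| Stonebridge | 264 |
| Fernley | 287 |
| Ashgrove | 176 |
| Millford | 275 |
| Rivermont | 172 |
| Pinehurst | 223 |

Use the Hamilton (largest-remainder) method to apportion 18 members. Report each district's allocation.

Oakdale 12, Stonebridge 1, Fernley 1, Ashgrove 1, Millford 1, Rivermont 1, Pinehurst 1

Total 4264; standard divisor 4264/18 ≈ 236.889.
Standard quotas: Oakdale 12.103, Stonebridge 1.114, Fernley 1.212, Ashgrove 0.743, Millford 1.161, Rivermont 0.726, Pinehurst 0.941.
Lower quotas: Oakdale 12, Stonebridge 1, Fernley 1, Ashgrove 0, Millford 1, Rivermont 0, Pinehurst 0 (sum 15, leaving 3 seats).
Remainders in descending order: Pinehurst 0.941, Ashgrove 0.743, Rivermont 0.726, Fernley 0.212, Millford 0.161, Stonebridge 0.114, Oakdale 0.103.
The surplus seats go to Pinehurst, Ashgrove, Rivermont.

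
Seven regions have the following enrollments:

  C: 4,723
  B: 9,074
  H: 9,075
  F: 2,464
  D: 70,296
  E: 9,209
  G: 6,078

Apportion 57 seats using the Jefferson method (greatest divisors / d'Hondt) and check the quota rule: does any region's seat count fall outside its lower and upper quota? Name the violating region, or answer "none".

Standard quotas: C 2.427, B 4.663, H 4.664, F 1.266, D 36.124, E 4.732, G 3.123.
Jefferson allocation: C 2, B 4, H 4, F 1, D 38, E 5, G 3.
D has quota 36.124 (lower 36, upper 37) but receives 38 — outside the quota interval.

D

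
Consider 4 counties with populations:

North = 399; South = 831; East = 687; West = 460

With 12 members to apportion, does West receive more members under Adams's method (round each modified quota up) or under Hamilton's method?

Adams

Adams: North 2, South 4, East 3, West 3.
Hamilton: North 2, South 4, East 4, West 2.
West gets 3 under Adams and 2 under Hamilton.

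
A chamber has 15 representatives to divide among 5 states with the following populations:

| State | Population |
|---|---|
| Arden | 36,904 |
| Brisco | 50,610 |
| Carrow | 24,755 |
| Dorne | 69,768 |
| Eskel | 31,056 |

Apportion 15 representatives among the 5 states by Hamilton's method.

Arden 3; Brisco 3; Carrow 2; Dorne 5; Eskel 2

The standard divisor is 213093/15 ≈ 14206.2.
Standard quotas: Arden 2.5977, Brisco 3.5625, Carrow 1.7425, Dorne 4.9111, Eskel 2.1861.
Lower quotas: Arden 2, Brisco 3, Carrow 1, Dorne 4, Eskel 2 (sum 12, leaving 3 seats).
Remainders in descending order: Dorne 0.9111, Carrow 0.7425, Arden 0.5977, Brisco 0.5625, Eskel 0.1861.
Largest remainders: Dorne, Carrow, Arden receive the extra seats.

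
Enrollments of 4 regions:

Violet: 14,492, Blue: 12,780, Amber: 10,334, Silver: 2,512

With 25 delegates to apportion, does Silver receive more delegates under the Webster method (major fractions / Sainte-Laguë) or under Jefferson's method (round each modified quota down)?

Webster

Webster: Violet 9, Blue 8, Amber 6, Silver 2.
Jefferson: Violet 9, Blue 8, Amber 7, Silver 1.
Silver gets 2 under Webster and 1 under Jefferson.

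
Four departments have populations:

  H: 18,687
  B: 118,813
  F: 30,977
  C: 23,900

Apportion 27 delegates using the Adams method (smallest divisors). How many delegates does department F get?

Standard divisor 192377/27 ≈ 7125.074; standard quotas: H 2.623, B 16.675, F 4.348, C 3.354.
Rounding up gives 3, 17, 5, 4 = 29 seats, so the divisor must be adjusted.
With modified divisor 7800: modified quotas H 2.396, B 15.232, F 3.971, C 3.064.
Rounding up: H 3, B 16, F 4, C 4 (total 27).
F receives 4.

4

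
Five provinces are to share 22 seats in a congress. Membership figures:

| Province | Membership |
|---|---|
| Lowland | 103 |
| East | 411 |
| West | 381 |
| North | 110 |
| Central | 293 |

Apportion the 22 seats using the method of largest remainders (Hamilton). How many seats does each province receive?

Lowland: 2, East: 7, West: 6, North: 2, Central: 5

The standard divisor is 1298/22 = 59.
Standard quotas: Lowland 1.746, East 6.966, West 6.458, North 1.864, Central 4.966.
Lower quotas: Lowland 1, East 6, West 6, North 1, Central 4 (sum 18, leaving 4 seats).
Remainders in descending order: East 0.966, Central 0.966, North 0.864, Lowland 0.746, West 0.458.
The surplus seats go to East, Central, North, Lowland.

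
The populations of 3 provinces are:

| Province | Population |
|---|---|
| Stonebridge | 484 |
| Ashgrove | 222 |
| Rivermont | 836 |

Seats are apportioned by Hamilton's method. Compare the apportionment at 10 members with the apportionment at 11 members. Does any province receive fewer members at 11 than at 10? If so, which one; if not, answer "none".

At 10 seats: Stonebridge 3, Ashgrove 2, Rivermont 5.
At 11 seats: Stonebridge 3, Ashgrove 2, Rivermont 6.
No province's allocation decreased.

none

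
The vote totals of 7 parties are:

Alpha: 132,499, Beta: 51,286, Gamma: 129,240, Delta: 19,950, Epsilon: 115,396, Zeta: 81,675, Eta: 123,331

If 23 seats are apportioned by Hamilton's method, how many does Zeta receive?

3

Total 653377; standard divisor 653377/23 ≈ 28407.696.
Standard quotas: Alpha 4.6642, Beta 1.8054, Gamma 4.5495, Delta 0.7023, Epsilon 4.0621, Zeta 2.8751, Eta 4.3415.
Lower quotas: Alpha 4, Beta 1, Gamma 4, Delta 0, Epsilon 4, Zeta 2, Eta 4 (sum 19, leaving 4 seats).
Remainders in descending order: Zeta 0.8751, Beta 0.8054, Delta 0.7023, Alpha 0.6642, Gamma 0.5495, Eta 0.3415, Epsilon 0.0621.
Largest remainders: Zeta, Beta, Delta, Alpha receive the extra seats.
Zeta receives 3.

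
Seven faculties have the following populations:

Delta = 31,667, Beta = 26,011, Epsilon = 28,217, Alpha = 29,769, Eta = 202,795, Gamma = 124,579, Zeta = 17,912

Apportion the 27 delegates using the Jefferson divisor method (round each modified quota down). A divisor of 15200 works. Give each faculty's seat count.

With modified divisor 15200: modified quotas Delta 2.083, Beta 1.711, Epsilon 1.856, Alpha 1.958, Eta 13.342, Gamma 8.196, Zeta 1.178.
Rounding down: Delta 2, Beta 1, Epsilon 1, Alpha 1, Eta 13, Gamma 8, Zeta 1 (total 27).

Delta: 2, Beta: 1, Epsilon: 1, Alpha: 1, Eta: 13, Gamma: 8, Zeta: 1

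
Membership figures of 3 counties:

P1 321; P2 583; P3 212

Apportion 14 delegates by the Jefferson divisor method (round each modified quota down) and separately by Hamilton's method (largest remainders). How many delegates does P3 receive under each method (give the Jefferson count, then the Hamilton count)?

Jefferson: P1 4, P2 8, P3 2.
Hamilton: P1 4, P2 7, P3 3.
P3 gets 2 under Jefferson and 3 under Hamilton.

2 and 3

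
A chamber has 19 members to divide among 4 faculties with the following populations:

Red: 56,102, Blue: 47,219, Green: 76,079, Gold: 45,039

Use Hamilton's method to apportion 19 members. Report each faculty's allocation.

Red 5, Blue 4, Green 6, Gold 4

Standard divisor: 224439 ÷ 19 ≈ 11812.579.
Standard quotas: Red 4.7493, Blue 3.9973, Green 6.4405, Gold 3.8128.
Lower quotas: Red 4, Blue 3, Green 6, Gold 3 (sum 16, leaving 3 seats).
Remainders in descending order: Blue 0.9973, Gold 0.8128, Red 0.7493, Green 0.4405.
Largest remainders: Blue, Gold, Red receive the extra seats.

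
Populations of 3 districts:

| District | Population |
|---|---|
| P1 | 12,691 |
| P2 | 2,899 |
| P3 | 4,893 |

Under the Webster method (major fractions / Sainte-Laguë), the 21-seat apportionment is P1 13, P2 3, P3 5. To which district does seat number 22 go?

P1

Priority for the next seat is population ÷ (current seats + 0.5).
Priorities: P1 940.074, P2 828.286, P3 889.636.
Highest priority: P1.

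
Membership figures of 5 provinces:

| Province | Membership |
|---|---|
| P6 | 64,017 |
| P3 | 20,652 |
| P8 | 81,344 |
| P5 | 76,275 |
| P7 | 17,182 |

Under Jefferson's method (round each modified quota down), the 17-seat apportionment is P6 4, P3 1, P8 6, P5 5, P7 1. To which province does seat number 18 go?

Priority for the next seat is population ÷ (current seats + 1).
Priorities: P6 12803.400, P3 10326.000, P8 11620.571, P5 12712.500, P7 8591.000.
Highest priority: P6.

P6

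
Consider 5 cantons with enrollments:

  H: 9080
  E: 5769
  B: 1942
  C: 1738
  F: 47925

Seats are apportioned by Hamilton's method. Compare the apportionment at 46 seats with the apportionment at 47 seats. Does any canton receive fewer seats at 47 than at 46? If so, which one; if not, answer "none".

At 46 seats: H 6, E 4, B 2, C 1, F 33.
At 47 seats: H 7, E 4, B 1, C 1, F 34.
B drops from 2 to 1.

B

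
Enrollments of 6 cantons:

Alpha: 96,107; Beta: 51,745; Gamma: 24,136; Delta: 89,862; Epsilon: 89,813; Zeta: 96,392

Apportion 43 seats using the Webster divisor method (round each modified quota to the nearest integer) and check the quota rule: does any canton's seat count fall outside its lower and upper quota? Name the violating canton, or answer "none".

none

Standard quotas: Alpha 9.223, Beta 4.966, Gamma 2.316, Delta 8.624, Epsilon 8.619, Zeta 9.251.
Webster allocation: Alpha 9, Beta 5, Gamma 2, Delta 9, Epsilon 9, Zeta 9.
Every allocation lies between the lower and upper quota.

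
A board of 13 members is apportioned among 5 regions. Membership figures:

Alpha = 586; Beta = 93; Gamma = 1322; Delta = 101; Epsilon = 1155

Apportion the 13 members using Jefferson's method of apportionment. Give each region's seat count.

Standard divisor 3257/13 ≈ 250.538; standard quotas: Alpha 2.339, Beta 0.371, Gamma 5.277, Delta 0.403, Epsilon 4.610.
Rounding down gives 2, 0, 5, 0, 4 = 11 seats, so the divisor must be adjusted.
With modified divisor 200: modified quotas Alpha 2.930, Beta 0.465, Gamma 6.610, Delta 0.505, Epsilon 5.775.
Rounding down: Alpha 2, Beta 0, Gamma 6, Delta 0, Epsilon 5 (total 13).

Alpha 2, Beta 0, Gamma 6, Delta 0, Epsilon 5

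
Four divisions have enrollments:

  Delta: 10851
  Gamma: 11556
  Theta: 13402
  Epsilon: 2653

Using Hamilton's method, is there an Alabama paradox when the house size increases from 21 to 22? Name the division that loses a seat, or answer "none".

At 21 seats: Delta 6, Gamma 6, Theta 7, Epsilon 2.
At 22 seats: Delta 6, Gamma 7, Theta 8, Epsilon 1.
Epsilon drops from 2 to 1.

Epsilon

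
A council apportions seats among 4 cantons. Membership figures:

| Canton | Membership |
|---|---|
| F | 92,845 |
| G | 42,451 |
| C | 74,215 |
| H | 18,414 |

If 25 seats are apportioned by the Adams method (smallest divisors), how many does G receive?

5

Standard divisor 227925/25 ≈ 9117; standard quotas: F 10.184, G 4.656, C 8.140, H 2.020.
Rounding up gives 11, 5, 9, 3 = 28 seats, so the divisor must be adjusted.
With modified divisor 9800: modified quotas F 9.474, G 4.332, C 7.573, H 1.879.
Rounding up: F 10, G 5, C 8, H 2 (total 25).
G receives 5.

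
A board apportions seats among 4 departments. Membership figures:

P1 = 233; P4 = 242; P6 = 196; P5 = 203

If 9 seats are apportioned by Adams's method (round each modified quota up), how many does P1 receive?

Standard divisor 874/9 ≈ 97.111; standard quotas: P1 2.399, P4 2.492, P6 2.018, P5 2.090.
Rounding up gives 3, 3, 3, 3 = 12 seats, so the divisor must be adjusted.
With modified divisor 119: modified quotas P1 1.958, P4 2.034, P6 1.647, P5 1.706.
Rounding up: P1 2, P4 3, P6 2, P5 2 (total 9).
P1 receives 2.

2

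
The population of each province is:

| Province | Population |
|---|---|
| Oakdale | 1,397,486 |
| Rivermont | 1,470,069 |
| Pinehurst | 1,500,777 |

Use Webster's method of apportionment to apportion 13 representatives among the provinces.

Oakdale=4, Rivermont=4, Pinehurst=5

Standard divisor 4368332/13 ≈ 336025.538; standard quotas: Oakdale 4.159, Rivermont 4.375, Pinehurst 4.466.
Rounding to the nearest integer gives 4, 4, 4 = 12 seats, so the divisor must be adjusted.
With modified divisor 330100: modified quotas Oakdale 4.234, Rivermont 4.453, Pinehurst 4.546.
Rounding to the nearest integer: Oakdale 4, Rivermont 4, Pinehurst 5 (total 13).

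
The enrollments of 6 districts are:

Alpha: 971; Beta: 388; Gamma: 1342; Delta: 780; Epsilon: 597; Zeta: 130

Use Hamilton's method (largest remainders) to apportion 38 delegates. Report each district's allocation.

Alpha 9; Beta 4; Gamma 12; Delta 7; Epsilon 5; Zeta 1

The standard divisor is 4208/38 ≈ 110.737.
Standard quotas: Alpha 8.769, Beta 3.504, Gamma 12.119, Delta 7.044, Epsilon 5.391, Zeta 1.174.
Lower quotas: Alpha 8, Beta 3, Gamma 12, Delta 7, Epsilon 5, Zeta 1 (sum 36, leaving 2 seats).
Remainders in descending order: Alpha 0.769, Beta 0.504, Epsilon 0.391, Zeta 0.174, Gamma 0.119, Delta 0.044.
The surplus seats go to Alpha, Beta.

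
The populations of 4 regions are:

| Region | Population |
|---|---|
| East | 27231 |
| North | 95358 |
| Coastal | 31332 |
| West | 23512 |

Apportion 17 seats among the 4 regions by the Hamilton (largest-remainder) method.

The standard divisor is 177433/17 ≈ 10437.235.
Standard quotas: East 2.6090, North 9.1363, Coastal 3.0019, West 2.2527.
Lower quotas: East 2, North 9, Coastal 3, West 2 (sum 16, leaving 1 seat).
Remainders in descending order: East 0.6090, West 0.2527, North 0.1363, Coastal 0.0019.
Largest remainder: East receives the extra seat.

East: 3, North: 9, Coastal: 3, West: 2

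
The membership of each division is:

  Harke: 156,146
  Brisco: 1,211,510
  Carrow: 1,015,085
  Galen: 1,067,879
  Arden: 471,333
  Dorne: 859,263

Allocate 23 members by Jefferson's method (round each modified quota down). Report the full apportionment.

Standard divisor 4781216/23 ≈ 207878.957; standard quotas: Harke 0.751, Brisco 5.828, Carrow 4.883, Galen 5.137, Arden 2.267, Dorne 4.133.
Rounding down gives 0, 5, 4, 5, 2, 4 = 20 seats, so the divisor must be adjusted.
With modified divisor 175500: modified quotas Harke 0.890, Brisco 6.903, Carrow 5.784, Galen 6.085, Arden 2.686, Dorne 4.896.
Rounding down: Harke 0, Brisco 6, Carrow 5, Galen 6, Arden 2, Dorne 4 (total 23).

Harke 0, Brisco 6, Carrow 5, Galen 6, Arden 2, Dorne 4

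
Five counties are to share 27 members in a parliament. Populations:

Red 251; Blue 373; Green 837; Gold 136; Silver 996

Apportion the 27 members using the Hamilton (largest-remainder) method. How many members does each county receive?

Standard divisor: 2593 ÷ 27 ≈ 96.037.
Standard quotas: Red 2.614, Blue 3.884, Green 8.715, Gold 1.416, Silver 10.371.
Lower quotas: Red 2, Blue 3, Green 8, Gold 1, Silver 10 (sum 24, leaving 3 seats).
Remainders in descending order: Blue 0.884, Green 0.715, Red 0.614, Gold 0.416, Silver 0.371.
The surplus seats go to Blue, Green, Red.

Red=3; Blue=4; Green=9; Gold=1; Silver=10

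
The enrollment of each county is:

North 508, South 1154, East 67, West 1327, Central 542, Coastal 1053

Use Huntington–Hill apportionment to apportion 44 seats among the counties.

With divisor 108: modified quotas North 4.704, South 10.685, East 0.620, West 12.287, Central 5.019, Coastal 9.750.
Geometric-mean thresholds: North √(4·5)=4.472, South √(10·11)=10.488, East (min 1), West √(12·13)=12.490, Central √(5·6)=5.477, Coastal √(9·10)=9.487.
Each quota rounded against its threshold gives North 5, South 11, East 1, West 12, Central 5, Coastal 10 (total 44).

North 5, South 11, East 1, West 12, Central 5, Coastal 10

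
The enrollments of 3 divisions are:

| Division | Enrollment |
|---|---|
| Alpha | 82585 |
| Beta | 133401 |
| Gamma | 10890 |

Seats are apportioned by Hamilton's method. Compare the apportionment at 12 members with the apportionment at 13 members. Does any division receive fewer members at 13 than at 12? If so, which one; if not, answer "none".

Gamma

At 12 seats: Alpha 4, Beta 7, Gamma 1.
At 13 seats: Alpha 5, Beta 8, Gamma 0.
Gamma drops from 1 to 0.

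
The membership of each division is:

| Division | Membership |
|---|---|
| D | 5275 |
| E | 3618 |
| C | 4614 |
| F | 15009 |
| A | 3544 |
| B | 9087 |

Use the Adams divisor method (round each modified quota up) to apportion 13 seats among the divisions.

Standard divisor 41147/13 ≈ 3165.154; standard quotas: D 1.667, E 1.143, C 1.458, F 4.742, A 1.120, B 2.871.
Rounding up gives 2, 2, 2, 5, 2, 3 = 16 seats, so the divisor must be adjusted.
With modified divisor 4100: modified quotas D 1.287, E 0.882, C 1.125, F 3.661, A 0.864, B 2.216.
Rounding up: D 2, E 1, C 2, F 4, A 1, B 3 (total 13).

D=2, E=1, C=2, F=4, A=1, B=3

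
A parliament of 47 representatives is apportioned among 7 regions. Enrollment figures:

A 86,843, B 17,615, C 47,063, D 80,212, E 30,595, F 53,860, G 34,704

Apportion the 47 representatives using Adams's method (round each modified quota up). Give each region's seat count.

A 11, B 3, C 6, D 11, E 4, F 7, G 5

Standard divisor 350892/47 ≈ 7465.787; standard quotas: A 11.632, B 2.359, C 6.304, D 10.744, E 4.098, F 7.214, G 4.648.
Rounding up gives 12, 3, 7, 11, 5, 8, 5 = 51 seats, so the divisor must be adjusted.
With modified divisor 8000: modified quotas A 10.855, B 2.202, C 5.883, D 10.027, E 3.824, F 6.732, G 4.338.
Rounding up: A 11, B 3, C 6, D 11, E 4, F 7, G 5 (total 47).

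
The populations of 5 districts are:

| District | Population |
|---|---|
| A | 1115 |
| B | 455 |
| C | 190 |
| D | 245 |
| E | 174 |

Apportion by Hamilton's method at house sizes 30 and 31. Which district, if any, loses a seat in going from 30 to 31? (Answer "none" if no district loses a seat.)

E

At 30 seats: A 15, B 6, C 3, D 3, E 3.
At 31 seats: A 16, B 6, C 3, D 4, E 2.
E drops from 3 to 2.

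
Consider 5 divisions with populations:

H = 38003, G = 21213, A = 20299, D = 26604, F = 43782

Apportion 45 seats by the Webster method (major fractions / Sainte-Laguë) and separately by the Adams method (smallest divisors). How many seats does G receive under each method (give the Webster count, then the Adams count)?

Webster: H 12, G 6, A 6, D 8, F 13.
Adams: H 11, G 7, A 6, D 8, F 13.
G gets 6 under Webster and 7 under Adams.

6 and 7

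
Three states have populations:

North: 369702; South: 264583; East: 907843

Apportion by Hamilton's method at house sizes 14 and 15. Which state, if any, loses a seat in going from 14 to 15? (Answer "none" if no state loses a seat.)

South

At 14 seats: North 3, South 3, East 8.
At 15 seats: North 4, South 2, East 9.
South drops from 3 to 2.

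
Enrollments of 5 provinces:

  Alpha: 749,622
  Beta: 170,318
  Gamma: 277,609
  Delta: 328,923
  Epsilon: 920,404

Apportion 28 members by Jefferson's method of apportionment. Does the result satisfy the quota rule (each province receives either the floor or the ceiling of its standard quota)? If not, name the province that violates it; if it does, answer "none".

Standard quotas: Alpha 8.578, Beta 1.949, Gamma 3.177, Delta 3.764, Epsilon 10.532.
Jefferson allocation: Alpha 9, Beta 2, Gamma 3, Delta 3, Epsilon 11.
Every allocation lies between the lower and upper quota.

none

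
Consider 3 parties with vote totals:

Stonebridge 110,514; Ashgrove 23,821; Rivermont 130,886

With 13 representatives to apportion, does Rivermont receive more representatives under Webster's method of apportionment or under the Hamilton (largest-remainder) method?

Webster

Webster: Stonebridge 5, Ashgrove 1, Rivermont 7.
Hamilton: Stonebridge 6, Ashgrove 1, Rivermont 6.
Rivermont gets 7 under Webster and 6 under Hamilton.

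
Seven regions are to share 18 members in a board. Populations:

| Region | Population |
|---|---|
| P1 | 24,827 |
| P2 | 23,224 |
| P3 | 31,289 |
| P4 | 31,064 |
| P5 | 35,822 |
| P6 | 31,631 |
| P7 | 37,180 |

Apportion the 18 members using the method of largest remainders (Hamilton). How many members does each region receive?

The standard divisor is 215037/18 ≈ 11946.5.
Standard quotas: P1 2.0782, P2 1.9440, P3 2.6191, P4 2.6003, P5 2.9985, P6 2.6477, P7 3.1122.
Lower quotas: P1 2, P2 1, P3 2, P4 2, P5 2, P6 2, P7 3 (sum 14, leaving 4 seats).
Remainders in descending order: P5 0.9985, P2 0.9440, P6 0.6477, P3 0.6191, P4 0.6003, P7 0.1122, P1 0.0782.
The surplus seats go to P5, P2, P6, P3.

P1=2, P2=2, P3=3, P4=2, P5=3, P6=3, P7=3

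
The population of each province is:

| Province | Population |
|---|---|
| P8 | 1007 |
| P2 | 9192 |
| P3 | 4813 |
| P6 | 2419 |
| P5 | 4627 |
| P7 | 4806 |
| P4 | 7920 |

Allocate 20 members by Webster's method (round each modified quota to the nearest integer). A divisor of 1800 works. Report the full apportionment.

P8 1, P2 5, P3 3, P6 1, P5 3, P7 3, P4 4

With modified divisor 1800: modified quotas P8 0.559, P2 5.107, P3 2.674, P6 1.344, P5 2.571, P7 2.670, P4 4.400.
Rounding to the nearest integer: P8 1, P2 5, P3 3, P6 1, P5 3, P7 3, P4 4 (total 20).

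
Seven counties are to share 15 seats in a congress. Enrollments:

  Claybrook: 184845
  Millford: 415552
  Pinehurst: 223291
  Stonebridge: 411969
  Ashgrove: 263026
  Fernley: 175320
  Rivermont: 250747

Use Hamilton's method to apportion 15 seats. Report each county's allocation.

Claybrook: 2, Millford: 3, Pinehurst: 2, Stonebridge: 3, Ashgrove: 2, Fernley: 1, Rivermont: 2

Total 1924750; standard divisor 1924750/15 ≈ 128316.667.
Standard quotas: Claybrook 1.4405, Millford 3.2385, Pinehurst 1.7402, Stonebridge 3.2106, Ashgrove 2.0498, Fernley 1.3663, Rivermont 1.9541.
Lower quotas: Claybrook 1, Millford 3, Pinehurst 1, Stonebridge 3, Ashgrove 2, Fernley 1, Rivermont 1 (sum 12, leaving 3 seats).
Remainders in descending order: Rivermont 0.9541, Pinehurst 0.7402, Claybrook 0.4405, Fernley 0.3663, Millford 0.2385, Stonebridge 0.2106, Ashgrove 0.0498.
The surplus seats go to Rivermont, Pinehurst, Claybrook.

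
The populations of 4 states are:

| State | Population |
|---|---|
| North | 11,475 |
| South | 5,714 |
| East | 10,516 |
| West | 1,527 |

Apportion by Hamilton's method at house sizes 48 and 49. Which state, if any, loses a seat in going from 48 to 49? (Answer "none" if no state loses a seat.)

At 48 seats: North 19, South 9, East 17, West 3.
At 49 seats: North 19, South 10, East 18, West 2.
West drops from 3 to 2.

West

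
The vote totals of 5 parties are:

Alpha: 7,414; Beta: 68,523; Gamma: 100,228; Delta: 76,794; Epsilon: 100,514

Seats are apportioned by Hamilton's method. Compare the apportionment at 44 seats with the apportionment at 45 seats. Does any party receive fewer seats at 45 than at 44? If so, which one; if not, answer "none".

At 44 seats: Alpha 1, Beta 9, Gamma 12, Delta 10, Epsilon 12.
At 45 seats: Alpha 1, Beta 8, Gamma 13, Delta 10, Epsilon 13.
Beta drops from 9 to 8.

Beta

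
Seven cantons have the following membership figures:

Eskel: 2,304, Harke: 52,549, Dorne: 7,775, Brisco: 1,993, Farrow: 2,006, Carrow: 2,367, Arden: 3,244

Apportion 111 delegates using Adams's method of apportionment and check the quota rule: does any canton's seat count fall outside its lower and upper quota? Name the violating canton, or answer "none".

Harke

Standard quotas: Eskel 3.540, Harke 80.746, Dorne 11.947, Brisco 3.062, Farrow 3.082, Carrow 3.637, Arden 4.985.
Adams allocation: Eskel 4, Harke 79, Dorne 12, Brisco 3, Farrow 4, Carrow 4, Arden 5.
Harke has quota 80.746 (lower 80, upper 81) but receives 79 — outside the quota interval.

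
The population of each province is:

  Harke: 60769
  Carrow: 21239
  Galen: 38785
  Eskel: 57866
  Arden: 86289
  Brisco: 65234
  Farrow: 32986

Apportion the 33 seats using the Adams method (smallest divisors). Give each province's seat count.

Standard divisor 363168/33 ≈ 11005.091; standard quotas: Harke 5.522, Carrow 1.930, Galen 3.524, Eskel 5.258, Arden 7.841, Brisco 5.928, Farrow 2.997.
Rounding up gives 6, 2, 4, 6, 8, 6, 3 = 35 seats, so the divisor must be adjusted.
With modified divisor 12240: modified quotas Harke 4.965, Carrow 1.735, Galen 3.169, Eskel 4.728, Arden 7.050, Brisco 5.330, Farrow 2.695.
Rounding up: Harke 5, Carrow 2, Galen 4, Eskel 5, Arden 8, Brisco 6, Farrow 3 (total 33).

Harke=5; Carrow=2; Galen=4; Eskel=5; Arden=8; Brisco=6; Farrow=3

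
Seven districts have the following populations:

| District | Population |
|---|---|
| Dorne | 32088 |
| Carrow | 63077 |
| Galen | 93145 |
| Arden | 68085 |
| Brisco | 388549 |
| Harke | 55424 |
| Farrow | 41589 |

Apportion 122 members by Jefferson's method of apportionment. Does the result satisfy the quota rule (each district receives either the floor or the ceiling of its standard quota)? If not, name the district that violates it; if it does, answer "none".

Standard quotas: Dorne 5.276, Carrow 10.372, Galen 15.316, Arden 11.195, Brisco 63.889, Harke 9.113, Farrow 6.838.
Jefferson allocation: Dorne 5, Carrow 10, Galen 15, Arden 11, Brisco 65, Harke 9, Farrow 7.
Brisco has quota 63.889 (lower 63, upper 64) but receives 65 — outside the quota interval.

Brisco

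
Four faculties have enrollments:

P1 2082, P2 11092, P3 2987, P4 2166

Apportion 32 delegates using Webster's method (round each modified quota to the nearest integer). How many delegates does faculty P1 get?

4

Standard divisor 18327/32 ≈ 572.719; standard quotas: P1 3.635, P2 19.367, P3 5.215, P4 3.782.
Rounding to the nearest integer gives P1 4, P2 19, P3 5, P4 4 — total 32, matching the house size, so no adjustment is needed.
P1 receives 4.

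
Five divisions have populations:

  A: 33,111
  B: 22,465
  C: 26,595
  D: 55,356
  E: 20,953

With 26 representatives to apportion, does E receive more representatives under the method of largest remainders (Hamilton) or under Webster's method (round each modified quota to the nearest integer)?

Hamilton: A 5, B 4, C 4, D 9, E 4.
Webster: A 6, B 4, C 4, D 9, E 3.
E gets 4 under Hamilton and 3 under Webster.

Hamilton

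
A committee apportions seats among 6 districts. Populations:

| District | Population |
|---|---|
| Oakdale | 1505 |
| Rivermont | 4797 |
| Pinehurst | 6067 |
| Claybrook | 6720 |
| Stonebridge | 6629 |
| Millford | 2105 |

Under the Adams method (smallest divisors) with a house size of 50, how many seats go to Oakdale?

3

Standard divisor 27823/50 ≈ 556.46; standard quotas: Oakdale 2.705, Rivermont 8.621, Pinehurst 10.903, Claybrook 12.076, Stonebridge 11.913, Millford 3.783.
Rounding up gives 3, 9, 11, 13, 12, 4 = 52 seats, so the divisor must be adjusted.
With modified divisor 601.13: modified quotas Oakdale 2.504, Rivermont 7.980, Pinehurst 10.093, Claybrook 11.179, Stonebridge 11.028, Millford 3.502.
Rounding up: Oakdale 3, Rivermont 8, Pinehurst 11, Claybrook 12, Stonebridge 12, Millford 4 (total 50).
Oakdale receives 3.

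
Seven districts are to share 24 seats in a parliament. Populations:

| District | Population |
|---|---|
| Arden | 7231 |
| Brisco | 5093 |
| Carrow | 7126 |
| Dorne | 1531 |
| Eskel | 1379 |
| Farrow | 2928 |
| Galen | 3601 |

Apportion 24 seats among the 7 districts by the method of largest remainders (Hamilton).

Standard divisor: 28889 ÷ 24 ≈ 1203.708.
Standard quotas: Arden 6.0073, Brisco 4.2311, Carrow 5.9200, Dorne 1.2719, Eskel 1.1456, Farrow 2.4325, Galen 2.9916.
Lower quotas: Arden 6, Brisco 4, Carrow 5, Dorne 1, Eskel 1, Farrow 2, Galen 2 (sum 21, leaving 3 seats).
Remainders in descending order: Galen 0.9916, Carrow 0.9200, Farrow 0.4325, Dorne 0.2719, Brisco 0.2311, Eskel 0.1456, Arden 0.0073.
Largest remainders: Galen, Carrow, Farrow receive the extra seats.

Arden: 6, Brisco: 4, Carrow: 6, Dorne: 1, Eskel: 1, Farrow: 3, Galen: 3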